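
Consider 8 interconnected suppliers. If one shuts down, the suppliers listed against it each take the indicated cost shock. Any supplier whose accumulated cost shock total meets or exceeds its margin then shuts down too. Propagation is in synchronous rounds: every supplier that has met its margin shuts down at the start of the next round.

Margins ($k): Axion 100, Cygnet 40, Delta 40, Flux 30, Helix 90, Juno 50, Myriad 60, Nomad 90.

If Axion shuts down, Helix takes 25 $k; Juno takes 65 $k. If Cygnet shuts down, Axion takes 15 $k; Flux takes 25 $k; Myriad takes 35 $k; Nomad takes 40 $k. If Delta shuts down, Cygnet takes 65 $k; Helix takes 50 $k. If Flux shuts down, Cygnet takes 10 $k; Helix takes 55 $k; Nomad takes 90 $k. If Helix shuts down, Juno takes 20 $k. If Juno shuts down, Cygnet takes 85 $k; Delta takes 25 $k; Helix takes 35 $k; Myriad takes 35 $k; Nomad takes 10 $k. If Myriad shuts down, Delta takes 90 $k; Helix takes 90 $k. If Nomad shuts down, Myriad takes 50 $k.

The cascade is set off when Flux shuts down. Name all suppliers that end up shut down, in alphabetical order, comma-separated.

Flux, Nomad

Round 1 — Flux shuts down (initial).
  Cygnet: +10 → 10 < 40
  Helix: +55 → 55 < 90
  Nomad: +90 → 90 ≥ 90
Round 2 — Nomad shuts down.
  Myriad: +50 → 50 < 60
No further shutdowns.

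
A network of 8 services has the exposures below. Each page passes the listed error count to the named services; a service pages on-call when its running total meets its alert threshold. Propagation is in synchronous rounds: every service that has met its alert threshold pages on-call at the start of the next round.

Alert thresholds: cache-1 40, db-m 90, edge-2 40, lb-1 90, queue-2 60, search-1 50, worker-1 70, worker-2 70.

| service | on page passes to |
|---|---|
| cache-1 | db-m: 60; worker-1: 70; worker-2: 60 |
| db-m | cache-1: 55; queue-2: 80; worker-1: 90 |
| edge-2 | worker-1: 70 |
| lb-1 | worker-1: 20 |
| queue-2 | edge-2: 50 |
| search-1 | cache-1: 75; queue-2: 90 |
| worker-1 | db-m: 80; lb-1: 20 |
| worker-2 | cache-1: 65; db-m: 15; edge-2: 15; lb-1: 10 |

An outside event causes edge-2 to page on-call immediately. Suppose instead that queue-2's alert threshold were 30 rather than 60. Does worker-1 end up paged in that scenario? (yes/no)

yes

With queue-2's alert threshold at 30:
Round 1 — edge-2 pages on-call (initial).
  worker-1: +70 → 70 ≥ 70
Round 2 — worker-1 pages on-call.
  db-m: +80 → 80 < 90
  lb-1: +20 → 20 < 90
No further pages.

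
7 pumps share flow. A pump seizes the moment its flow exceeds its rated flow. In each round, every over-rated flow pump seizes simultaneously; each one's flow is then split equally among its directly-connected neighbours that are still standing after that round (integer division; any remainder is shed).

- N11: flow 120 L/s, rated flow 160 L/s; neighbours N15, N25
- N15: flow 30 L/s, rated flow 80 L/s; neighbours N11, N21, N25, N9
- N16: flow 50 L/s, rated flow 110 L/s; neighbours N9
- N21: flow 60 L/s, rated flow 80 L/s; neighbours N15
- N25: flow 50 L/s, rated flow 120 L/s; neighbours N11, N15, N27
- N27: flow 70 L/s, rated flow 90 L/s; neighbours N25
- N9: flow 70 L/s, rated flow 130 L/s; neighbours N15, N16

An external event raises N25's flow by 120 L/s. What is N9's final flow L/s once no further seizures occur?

Round 1 — N25 at 170 > 120. N25 seizes.
  N25 sheds 170 L/s to N11, N15, N27: 56 each (2 lost).
    N11: 120+56 = 176 > 160
    N15: 30+56 = 86 > 80
    N27: 70+56 = 126 > 90
Round 2 — N11, N15, N27 seize.
  N11 sheds 176 L/s: no online neighbours, lost.
  N15 sheds 86 L/s to N21, N9: 43 each.
    N21: 60+43 = 103 > 80
    N9: 70+43 = 113 ≤ 130
  N27 sheds 126 L/s: no online neighbours, lost.
Round 3 — N21 seizes.
  N21 sheds 103 L/s: no online neighbours, lost.
No further seizures.

113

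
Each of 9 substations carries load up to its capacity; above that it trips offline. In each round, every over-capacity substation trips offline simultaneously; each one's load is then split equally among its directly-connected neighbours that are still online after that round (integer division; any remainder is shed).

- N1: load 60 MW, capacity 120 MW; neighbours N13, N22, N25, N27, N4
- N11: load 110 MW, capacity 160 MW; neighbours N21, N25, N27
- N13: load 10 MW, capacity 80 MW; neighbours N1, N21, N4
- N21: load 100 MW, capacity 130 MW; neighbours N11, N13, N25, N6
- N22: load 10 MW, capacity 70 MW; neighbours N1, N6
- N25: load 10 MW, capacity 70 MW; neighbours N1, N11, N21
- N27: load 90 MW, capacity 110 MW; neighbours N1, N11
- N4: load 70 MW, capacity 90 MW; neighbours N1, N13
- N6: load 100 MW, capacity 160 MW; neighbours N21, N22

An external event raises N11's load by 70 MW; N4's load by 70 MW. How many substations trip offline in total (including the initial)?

7

Round 1 — N11 at 180 > 160; N4 at 140 > 90. N11, N4 trip offline.
  N11 sheds 180 MW to N21, N25, N27: 60 each.
    N21: 100+60 = 160 > 130
    N25: 10+60 = 70 ≤ 70
    N27: 90+60 = 150 > 110
  N4 sheds 140 MW to N1, N13: 70 each.
    N1: 60+70 = 130 > 120
    N13: 10+70 = 80 ≤ 80
Round 2 — N1, N21, N27 trip offline.
  N1 sheds 130 MW to N13, N22, N25: 43 each (1 lost).
    N13: 80+43 = 123 > 80
    N22: 10+43 = 53 ≤ 70
    N25: 70+43 = 113 > 70
  N21 sheds 160 MW to N13, N25, N6: 53 each (1 lost).
    N13: 123+53 = 176 > 80
    N25: 113+53 = 166 > 70
    N6: 100+53 = 153 ≤ 160
  N27 sheds 150 MW: no online neighbours, lost.
Round 3 — N13, N25 trip offline.
  N13 sheds 176 MW: no online neighbours, lost.
  N25 sheds 166 MW: no online neighbours, lost.
No further trips.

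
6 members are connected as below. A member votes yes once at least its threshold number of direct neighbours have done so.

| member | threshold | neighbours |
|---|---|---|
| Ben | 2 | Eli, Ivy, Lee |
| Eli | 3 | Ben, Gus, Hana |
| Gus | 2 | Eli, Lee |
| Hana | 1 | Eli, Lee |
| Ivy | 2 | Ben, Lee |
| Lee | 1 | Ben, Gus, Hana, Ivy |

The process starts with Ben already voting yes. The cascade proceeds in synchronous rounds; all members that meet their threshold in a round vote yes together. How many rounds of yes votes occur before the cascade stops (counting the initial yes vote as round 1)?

Round 1 — Ben votes yes (initial).
Round 2 — checking thresholds:
  Eli: 1 of 3 neighbours < 3, holds.
  Ivy: 1 of 2 neighbours < 2, holds.
  Lee: 1 of 4 neighbours ≥ 1, votes yes.
Round 3 — checking thresholds:
  Eli: 1 of 3 neighbours < 3, holds.
  Gus: 1 of 2 neighbours < 2, holds.
  Hana: 1 of 2 neighbours ≥ 1, votes yes.
  Ivy: 2 of 2 neighbours ≥ 2, votes yes.
Round 4 — no new yes votes; cascade stops.

3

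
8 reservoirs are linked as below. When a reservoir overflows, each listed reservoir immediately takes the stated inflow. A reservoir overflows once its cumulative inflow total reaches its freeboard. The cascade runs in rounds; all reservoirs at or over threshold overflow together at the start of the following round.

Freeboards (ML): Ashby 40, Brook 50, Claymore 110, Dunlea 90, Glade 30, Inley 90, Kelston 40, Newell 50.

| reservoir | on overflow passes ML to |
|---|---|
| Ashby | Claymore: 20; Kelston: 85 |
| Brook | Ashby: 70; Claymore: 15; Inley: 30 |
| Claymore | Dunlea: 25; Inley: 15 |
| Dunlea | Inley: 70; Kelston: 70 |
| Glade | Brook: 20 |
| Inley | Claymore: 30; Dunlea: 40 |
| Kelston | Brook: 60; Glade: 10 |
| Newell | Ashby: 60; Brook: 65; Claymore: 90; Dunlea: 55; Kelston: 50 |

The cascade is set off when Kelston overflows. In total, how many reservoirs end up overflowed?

3

Round 1 — Kelston overflows (initial).
  Brook: +60 → 60 ≥ 50
  Glade: +10 → 10 < 30
Round 2 — Brook overflows.
  Ashby: +70 → 70 ≥ 40
  Claymore: +15 → 15 < 110
  Inley: +30 → 30 < 90
Round 3 — Ashby overflows.
  Claymore: +20 → 35 < 110
No further overflows.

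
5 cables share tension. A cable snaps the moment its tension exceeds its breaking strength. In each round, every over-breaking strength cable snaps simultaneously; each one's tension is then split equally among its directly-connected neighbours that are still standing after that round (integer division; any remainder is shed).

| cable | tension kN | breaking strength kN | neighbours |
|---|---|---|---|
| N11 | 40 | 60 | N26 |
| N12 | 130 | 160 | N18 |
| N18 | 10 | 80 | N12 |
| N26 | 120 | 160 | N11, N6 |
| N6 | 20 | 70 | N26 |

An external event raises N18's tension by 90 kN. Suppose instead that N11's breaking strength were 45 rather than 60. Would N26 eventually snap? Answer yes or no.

no

With N11's breaking strength at 45:
Round 1 — N18 at 100 > 80. N18 snaps.
  N18 sheds 100 kN to N12: 100 each.
    N12: 130+100 = 230 > 160
Round 2 — N12 snaps.
  N12 sheds 230 kN: no online neighbours, lost.
No further breaks.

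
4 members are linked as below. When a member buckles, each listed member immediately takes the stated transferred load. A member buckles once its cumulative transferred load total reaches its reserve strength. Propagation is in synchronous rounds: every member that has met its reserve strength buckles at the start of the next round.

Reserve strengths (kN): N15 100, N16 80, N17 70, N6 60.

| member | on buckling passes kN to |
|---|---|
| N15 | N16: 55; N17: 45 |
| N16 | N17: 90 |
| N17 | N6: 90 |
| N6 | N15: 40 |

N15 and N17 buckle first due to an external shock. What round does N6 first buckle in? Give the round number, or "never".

Round 1 — N15, N17 buckle (initial).
  N16: +55 → 55 < 80
  N6: +90 → 90 ≥ 60
Round 2 — N6 buckles.
No further bucklings.

2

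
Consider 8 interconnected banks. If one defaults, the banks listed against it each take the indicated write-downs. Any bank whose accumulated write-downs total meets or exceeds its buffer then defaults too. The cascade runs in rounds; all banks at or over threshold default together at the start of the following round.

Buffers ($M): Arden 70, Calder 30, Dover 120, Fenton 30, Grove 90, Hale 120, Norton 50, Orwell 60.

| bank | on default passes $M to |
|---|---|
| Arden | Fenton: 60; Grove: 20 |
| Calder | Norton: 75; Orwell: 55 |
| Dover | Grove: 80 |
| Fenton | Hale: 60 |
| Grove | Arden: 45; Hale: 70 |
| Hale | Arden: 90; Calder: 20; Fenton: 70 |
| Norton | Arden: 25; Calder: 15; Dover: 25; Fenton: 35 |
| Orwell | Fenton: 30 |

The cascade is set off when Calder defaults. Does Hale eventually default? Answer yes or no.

no

Round 1 — Calder defaults (initial).
  Norton: +75 → 75 ≥ 50
  Orwell: +55 → 55 < 60
Round 2 — Norton defaults.
  Arden: +25 → 25 < 70
  Dover: +25 → 25 < 120
  Fenton: +35 → 35 ≥ 30
Round 3 — Fenton defaults.
  Hale: +60 → 60 < 120
No further defaults.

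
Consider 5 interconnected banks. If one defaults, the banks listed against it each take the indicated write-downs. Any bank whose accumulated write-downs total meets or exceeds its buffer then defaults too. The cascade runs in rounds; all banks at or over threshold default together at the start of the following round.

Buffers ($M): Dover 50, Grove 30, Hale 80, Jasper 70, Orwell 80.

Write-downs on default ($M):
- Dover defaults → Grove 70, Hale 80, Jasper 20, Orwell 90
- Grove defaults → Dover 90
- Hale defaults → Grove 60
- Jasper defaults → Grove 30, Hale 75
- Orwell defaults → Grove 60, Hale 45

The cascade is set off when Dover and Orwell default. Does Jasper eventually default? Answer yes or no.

no

Round 1 — Dover, Orwell default (initial).
  Grove: +70+60 → 130 ≥ 30
  Hale: +80+45 → 125 ≥ 80
  Jasper: +20 → 20 < 70
Round 2 — Grove, Hale default.
No further defaults.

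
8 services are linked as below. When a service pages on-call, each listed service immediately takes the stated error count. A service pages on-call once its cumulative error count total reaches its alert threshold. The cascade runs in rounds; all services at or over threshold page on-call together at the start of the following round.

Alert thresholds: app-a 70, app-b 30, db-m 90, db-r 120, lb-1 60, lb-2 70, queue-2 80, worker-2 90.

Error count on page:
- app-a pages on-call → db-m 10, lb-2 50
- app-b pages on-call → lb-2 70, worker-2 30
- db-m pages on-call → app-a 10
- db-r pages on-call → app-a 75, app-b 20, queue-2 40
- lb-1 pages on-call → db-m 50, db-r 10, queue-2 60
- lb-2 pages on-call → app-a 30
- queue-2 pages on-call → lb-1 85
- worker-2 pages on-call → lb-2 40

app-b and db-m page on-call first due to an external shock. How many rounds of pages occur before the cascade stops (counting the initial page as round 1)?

Round 1 — app-b, db-m page on-call (initial).
  app-a: +10 → 10 < 70
  lb-2: +70 → 70 ≥ 70
  worker-2: +30 → 30 < 90
Round 2 — lb-2 pages on-call.
  app-a: +30 → 40 < 70
No further pages.

2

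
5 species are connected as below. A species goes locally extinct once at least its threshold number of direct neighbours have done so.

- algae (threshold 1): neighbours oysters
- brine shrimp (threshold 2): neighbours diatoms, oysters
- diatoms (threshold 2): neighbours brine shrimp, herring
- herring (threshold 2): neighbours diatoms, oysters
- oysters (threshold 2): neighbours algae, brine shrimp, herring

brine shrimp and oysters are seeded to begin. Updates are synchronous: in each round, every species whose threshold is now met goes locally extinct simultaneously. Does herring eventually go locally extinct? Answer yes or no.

no

Round 1 — brine shrimp, oysters go locally extinct (initial).
Round 2 — checking thresholds:
  algae: 1 of 1 neighbours ≥ 1, goes locally extinct.
  diatoms: 1 of 2 neighbours < 2, not yet.
  herring: 1 of 2 neighbours < 2, not yet.
Round 3 — no new extinctions; cascade stops.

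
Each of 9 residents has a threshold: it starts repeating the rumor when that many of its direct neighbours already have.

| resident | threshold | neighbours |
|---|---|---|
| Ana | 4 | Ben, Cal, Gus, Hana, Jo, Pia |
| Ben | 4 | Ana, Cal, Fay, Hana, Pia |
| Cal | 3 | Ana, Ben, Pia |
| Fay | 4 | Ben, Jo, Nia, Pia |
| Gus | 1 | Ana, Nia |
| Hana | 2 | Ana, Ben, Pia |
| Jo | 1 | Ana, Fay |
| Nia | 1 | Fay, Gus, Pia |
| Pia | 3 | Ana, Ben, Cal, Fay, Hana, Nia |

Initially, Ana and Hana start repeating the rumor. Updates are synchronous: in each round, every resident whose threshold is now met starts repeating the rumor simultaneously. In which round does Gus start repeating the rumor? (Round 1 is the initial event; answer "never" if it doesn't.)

Round 1 — Ana, Hana start repeating the rumor (initial).
Round 2 — checking thresholds:
  Ben: 2 of 5 neighbours < 4, not yet.
  Cal: 1 of 3 neighbours < 3, not yet.
  Gus: 1 of 2 neighbours ≥ 1, starts repeating the rumor.
  Jo: 1 of 2 neighbours ≥ 1, starts repeating the rumor.
  Pia: 2 of 6 neighbours < 3, not yet.
Round 3 — checking thresholds:
  Ben: 2 of 5 neighbours < 4, not yet.
  Cal: 1 of 3 neighbours < 3, not yet.
  Fay: 1 of 4 neighbours < 4, not yet.
  Nia: 1 of 3 neighbours ≥ 1, starts repeating the rumor.
  Pia: 2 of 6 neighbours < 3, not yet.
Round 4 — checking thresholds:
  Ben: 2 of 5 neighbours < 4, not yet.
  Cal: 1 of 3 neighbours < 3, not yet.
  Fay: 2 of 4 neighbours < 4, not yet.
  Pia: 3 of 6 neighbours ≥ 3, starts repeating the rumor.
Round 5 — no new spreads; cascade stops.

2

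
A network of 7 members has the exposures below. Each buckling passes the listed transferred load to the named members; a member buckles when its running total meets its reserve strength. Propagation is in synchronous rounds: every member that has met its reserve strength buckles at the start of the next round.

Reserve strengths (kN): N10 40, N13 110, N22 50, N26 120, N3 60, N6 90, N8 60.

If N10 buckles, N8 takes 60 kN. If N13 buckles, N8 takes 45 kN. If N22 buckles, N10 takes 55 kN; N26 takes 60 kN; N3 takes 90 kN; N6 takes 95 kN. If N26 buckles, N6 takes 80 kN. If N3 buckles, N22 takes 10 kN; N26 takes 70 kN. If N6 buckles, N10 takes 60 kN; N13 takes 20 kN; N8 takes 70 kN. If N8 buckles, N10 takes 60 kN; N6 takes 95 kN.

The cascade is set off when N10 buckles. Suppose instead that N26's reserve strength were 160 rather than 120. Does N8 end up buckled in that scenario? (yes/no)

With N26's reserve strength at 160:
Round 1 — N10 buckles (initial).
  N8: +60 → 60 ≥ 60
Round 2 — N8 buckles.
  N6: +95 → 95 ≥ 90
Round 3 — N6 buckles.
  N13: +20 → 20 < 110
No further bucklings.

yes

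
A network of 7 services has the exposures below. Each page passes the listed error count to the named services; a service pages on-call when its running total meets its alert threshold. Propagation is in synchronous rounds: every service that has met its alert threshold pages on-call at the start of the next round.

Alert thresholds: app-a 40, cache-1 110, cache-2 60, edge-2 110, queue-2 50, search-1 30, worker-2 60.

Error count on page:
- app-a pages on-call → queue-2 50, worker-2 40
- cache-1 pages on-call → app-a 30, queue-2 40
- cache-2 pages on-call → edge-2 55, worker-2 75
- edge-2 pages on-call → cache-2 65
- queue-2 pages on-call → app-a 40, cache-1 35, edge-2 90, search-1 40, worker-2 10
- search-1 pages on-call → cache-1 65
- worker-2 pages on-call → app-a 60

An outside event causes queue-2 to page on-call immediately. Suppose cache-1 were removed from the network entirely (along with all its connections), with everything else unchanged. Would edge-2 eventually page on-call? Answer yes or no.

no

With cache-1 removed:
Round 1 — queue-2 pages on-call (initial).
  app-a: +40 → 40 ≥ 40
  edge-2: +90 → 90 < 110
  search-1: +40 → 40 ≥ 30
  worker-2: +10 → 10 < 60
Round 2 — app-a, search-1 page on-call.
  worker-2: +40 → 50 < 60
No further pages.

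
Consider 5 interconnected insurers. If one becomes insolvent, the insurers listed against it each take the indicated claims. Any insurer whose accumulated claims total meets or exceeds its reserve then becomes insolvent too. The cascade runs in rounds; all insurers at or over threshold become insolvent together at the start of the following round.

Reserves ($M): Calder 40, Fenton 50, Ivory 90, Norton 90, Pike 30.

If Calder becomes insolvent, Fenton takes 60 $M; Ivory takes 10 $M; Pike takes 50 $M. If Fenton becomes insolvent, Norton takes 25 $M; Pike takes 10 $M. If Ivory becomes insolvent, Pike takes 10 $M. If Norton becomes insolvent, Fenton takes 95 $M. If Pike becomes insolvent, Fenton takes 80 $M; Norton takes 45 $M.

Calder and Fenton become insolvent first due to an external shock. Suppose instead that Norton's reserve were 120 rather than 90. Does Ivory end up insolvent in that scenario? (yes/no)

no

With Norton's reserve at 120:
Round 1 — Calder, Fenton become insolvent (initial).
  Ivory: +10 → 10 < 90
  Norton: +25 → 25 < 120
  Pike: +50+10 → 60 ≥ 30
Round 2 — Pike becomes insolvent.
  Norton: +45 → 70 < 120
No further insolvencies.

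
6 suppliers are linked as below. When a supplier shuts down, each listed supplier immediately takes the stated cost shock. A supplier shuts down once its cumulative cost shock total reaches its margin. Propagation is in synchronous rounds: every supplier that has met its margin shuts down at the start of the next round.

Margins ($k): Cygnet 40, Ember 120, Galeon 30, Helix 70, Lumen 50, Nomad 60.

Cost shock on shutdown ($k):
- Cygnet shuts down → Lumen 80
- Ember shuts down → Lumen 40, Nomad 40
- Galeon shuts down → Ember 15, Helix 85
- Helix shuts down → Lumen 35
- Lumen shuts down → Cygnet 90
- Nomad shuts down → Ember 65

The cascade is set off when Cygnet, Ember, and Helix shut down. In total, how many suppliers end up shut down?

Round 1 — Cygnet, Ember, Helix shut down (initial).
  Lumen: +80+40+35 → 155 ≥ 50
  Nomad: +40 → 40 < 60
Round 2 — Lumen shuts down.
No further shutdowns.

4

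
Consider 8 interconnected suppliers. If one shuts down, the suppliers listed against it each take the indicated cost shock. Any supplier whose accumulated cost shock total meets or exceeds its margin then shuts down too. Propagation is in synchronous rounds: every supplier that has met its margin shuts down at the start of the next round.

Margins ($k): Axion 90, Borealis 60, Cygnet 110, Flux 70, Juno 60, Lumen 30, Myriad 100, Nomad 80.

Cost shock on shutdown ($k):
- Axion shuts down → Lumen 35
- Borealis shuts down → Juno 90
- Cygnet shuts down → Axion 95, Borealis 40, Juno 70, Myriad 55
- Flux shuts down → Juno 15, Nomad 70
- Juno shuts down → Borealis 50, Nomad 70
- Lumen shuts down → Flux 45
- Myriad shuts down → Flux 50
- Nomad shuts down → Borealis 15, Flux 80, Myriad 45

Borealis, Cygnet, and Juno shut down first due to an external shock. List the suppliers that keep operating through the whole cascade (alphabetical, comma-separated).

Flux, Myriad, Nomad

Round 1 — Borealis, Cygnet, Juno shut down (initial).
  Axion: +95 → 95 ≥ 90
  Myriad: +55 → 55 < 100
  Nomad: +70 → 70 < 80
Round 2 — Axion shuts down.
  Lumen: +35 → 35 ≥ 30
Round 3 — Lumen shuts down.
  Flux: +45 → 45 < 70
No further shutdowns.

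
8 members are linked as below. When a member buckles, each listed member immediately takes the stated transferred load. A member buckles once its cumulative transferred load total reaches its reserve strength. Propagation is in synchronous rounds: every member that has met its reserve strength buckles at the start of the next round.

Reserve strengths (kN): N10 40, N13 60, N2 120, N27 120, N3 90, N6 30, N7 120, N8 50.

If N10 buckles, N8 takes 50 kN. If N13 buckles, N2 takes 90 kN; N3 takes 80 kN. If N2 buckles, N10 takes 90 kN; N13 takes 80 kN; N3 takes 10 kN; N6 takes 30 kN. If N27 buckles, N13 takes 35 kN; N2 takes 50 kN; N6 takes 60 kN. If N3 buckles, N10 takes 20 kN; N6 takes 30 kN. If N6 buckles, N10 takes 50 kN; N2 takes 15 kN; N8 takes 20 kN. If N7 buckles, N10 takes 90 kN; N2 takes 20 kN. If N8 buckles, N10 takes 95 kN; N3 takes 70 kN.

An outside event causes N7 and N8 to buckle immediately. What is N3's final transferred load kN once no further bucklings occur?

70

Round 1 — N7, N8 buckle (initial).
  N10: +90+95 → 185 ≥ 40
  N2: +20 → 20 < 120
  N3: +70 → 70 < 90
Round 2 — N10 buckles.
No further bucklings.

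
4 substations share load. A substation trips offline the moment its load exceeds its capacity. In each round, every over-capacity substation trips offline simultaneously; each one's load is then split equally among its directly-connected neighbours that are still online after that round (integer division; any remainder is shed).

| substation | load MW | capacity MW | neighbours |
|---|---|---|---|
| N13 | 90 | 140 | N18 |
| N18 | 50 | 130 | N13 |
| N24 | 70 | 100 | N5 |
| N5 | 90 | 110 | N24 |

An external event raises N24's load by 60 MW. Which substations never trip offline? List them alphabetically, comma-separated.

N13, N18

Round 1 — N24 at 130 > 100. N24 trips offline.
  N24 sheds 130 MW to N5: 130 each.
    N5: 90+130 = 220 > 110
Round 2 — N5 trips offline.
  N5 sheds 220 MW: no online neighbours, lost.
No further trips.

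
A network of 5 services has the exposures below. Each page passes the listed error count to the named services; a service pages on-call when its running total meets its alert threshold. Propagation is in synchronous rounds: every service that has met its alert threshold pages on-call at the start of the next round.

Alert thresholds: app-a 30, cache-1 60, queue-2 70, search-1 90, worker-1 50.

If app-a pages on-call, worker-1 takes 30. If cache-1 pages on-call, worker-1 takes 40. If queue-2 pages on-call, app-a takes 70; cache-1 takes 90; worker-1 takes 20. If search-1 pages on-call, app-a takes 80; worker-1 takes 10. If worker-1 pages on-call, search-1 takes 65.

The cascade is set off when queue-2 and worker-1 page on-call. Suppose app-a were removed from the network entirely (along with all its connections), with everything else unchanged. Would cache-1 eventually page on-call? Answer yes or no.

With app-a removed:
Round 1 — queue-2, worker-1 page on-call (initial).
  cache-1: +90 → 90 ≥ 60
  search-1: +65 → 65 < 90
Round 2 — cache-1 pages on-call.
No further pages.

yes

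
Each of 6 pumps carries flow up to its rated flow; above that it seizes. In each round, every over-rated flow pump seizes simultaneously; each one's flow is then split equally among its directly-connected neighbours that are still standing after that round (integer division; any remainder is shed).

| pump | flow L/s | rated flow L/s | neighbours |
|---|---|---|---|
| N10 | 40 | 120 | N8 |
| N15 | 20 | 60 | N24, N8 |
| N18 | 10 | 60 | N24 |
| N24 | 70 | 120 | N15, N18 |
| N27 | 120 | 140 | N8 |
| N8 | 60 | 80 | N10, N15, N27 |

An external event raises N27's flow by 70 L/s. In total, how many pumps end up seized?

6

Round 1 — N27 at 190 > 140. N27 seizes.
  N27 sheds 190 L/s to N8: 190 each.
    N8: 60+190 = 250 > 80
Round 2 — N8 seizes.
  N8 sheds 250 L/s to N10, N15: 125 each.
    N10: 40+125 = 165 > 120
    N15: 20+125 = 145 > 60
Round 3 — N10, N15 seize.
  N10 sheds 165 L/s: no online neighbours, lost.
  N15 sheds 145 L/s to N24: 145 each.
    N24: 70+145 = 215 > 120
Round 4 — N24 seizes.
  N24 sheds 215 L/s to N18: 215 each.
    N18: 10+215 = 225 > 60
Round 5 — N18 seizes.
  N18 sheds 225 L/s: no online neighbours, lost.
No further seizures.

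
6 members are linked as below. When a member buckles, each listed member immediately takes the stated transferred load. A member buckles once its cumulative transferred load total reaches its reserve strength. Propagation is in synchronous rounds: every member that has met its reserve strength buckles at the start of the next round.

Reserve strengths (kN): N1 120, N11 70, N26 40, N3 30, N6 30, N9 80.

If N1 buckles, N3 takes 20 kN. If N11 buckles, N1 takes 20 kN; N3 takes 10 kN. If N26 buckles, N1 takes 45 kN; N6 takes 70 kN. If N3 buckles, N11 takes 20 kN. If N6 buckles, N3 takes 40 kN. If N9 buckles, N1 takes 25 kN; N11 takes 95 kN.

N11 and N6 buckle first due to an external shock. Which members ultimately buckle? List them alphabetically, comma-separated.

N11, N3, N6

Round 1 — N11, N6 buckle (initial).
  N1: +20 → 20 < 120
  N3: +10+40 → 50 ≥ 30
Round 2 — N3 buckles.
No further bucklings.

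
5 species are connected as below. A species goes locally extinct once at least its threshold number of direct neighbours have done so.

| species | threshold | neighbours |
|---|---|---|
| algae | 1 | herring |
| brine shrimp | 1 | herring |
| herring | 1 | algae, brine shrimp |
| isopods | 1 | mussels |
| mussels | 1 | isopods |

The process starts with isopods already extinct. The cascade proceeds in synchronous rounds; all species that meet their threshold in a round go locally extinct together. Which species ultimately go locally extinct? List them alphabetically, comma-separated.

isopods, mussels

Round 1 — isopods goes locally extinct (initial).
Round 2 — checking thresholds:
  mussels: 1 of 1 neighbours ≥ 1, goes locally extinct.
Round 3 — no new extinctions; cascade stops.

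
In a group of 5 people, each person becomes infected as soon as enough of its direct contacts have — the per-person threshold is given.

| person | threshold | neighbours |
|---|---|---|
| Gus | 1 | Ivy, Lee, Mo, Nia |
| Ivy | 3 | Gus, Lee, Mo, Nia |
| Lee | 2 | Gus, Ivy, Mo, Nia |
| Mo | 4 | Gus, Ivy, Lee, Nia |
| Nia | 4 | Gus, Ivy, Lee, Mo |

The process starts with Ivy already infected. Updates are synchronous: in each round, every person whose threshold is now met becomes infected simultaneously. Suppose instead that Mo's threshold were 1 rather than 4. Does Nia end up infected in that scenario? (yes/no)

yes

With Mo's threshold at 1:
Round 1 — Ivy becomes infected (initial).
Round 2 — checking thresholds:
  Gus: 1 of 4 neighbours ≥ 1, becomes infected.
  Lee: 1 of 4 neighbours < 2, below threshold.
  Mo: 1 of 4 neighbours ≥ 1, becomes infected.
  Nia: 1 of 4 neighbours < 4, below threshold.
Round 3 — checking thresholds:
  Lee: 3 of 4 neighbours ≥ 2, becomes infected.
  Nia: 3 of 4 neighbours < 4, below threshold.
Round 4 — checking thresholds:
  Nia: 4 of 4 neighbours ≥ 4, becomes infected.
Round 5 — no new infections; cascade stops.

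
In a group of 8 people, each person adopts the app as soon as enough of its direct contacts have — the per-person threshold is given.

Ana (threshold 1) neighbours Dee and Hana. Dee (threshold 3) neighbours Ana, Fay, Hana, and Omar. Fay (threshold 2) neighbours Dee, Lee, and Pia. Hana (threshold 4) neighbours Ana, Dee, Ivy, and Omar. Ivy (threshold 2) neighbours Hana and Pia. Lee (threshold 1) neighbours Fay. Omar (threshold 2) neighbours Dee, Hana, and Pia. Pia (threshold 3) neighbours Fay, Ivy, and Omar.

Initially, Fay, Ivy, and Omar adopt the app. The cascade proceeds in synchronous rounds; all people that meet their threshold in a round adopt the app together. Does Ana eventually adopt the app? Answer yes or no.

Round 1 — Fay, Ivy, Omar adopt the app (initial).
Round 2 — checking thresholds:
  Dee: 2 of 4 neighbours < 3, not yet.
  Hana: 2 of 4 neighbours < 4, not yet.
  Lee: 1 of 1 neighbours ≥ 1, adopts the app.
  Pia: 3 of 3 neighbours ≥ 3, adopts the app.
Round 3 — no new adoptions; cascade stops.

no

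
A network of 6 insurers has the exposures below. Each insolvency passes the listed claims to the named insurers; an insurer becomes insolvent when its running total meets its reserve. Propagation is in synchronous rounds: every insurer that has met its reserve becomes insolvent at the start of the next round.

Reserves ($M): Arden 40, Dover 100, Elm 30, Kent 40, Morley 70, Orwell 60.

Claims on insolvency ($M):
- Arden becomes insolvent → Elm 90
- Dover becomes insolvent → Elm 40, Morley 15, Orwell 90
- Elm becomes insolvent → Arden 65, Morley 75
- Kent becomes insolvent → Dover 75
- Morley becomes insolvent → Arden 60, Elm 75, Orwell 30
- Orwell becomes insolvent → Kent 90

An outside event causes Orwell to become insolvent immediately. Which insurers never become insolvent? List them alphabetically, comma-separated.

Round 1 — Orwell becomes insolvent (initial).
  Kent: +90 → 90 ≥ 40
Round 2 — Kent becomes insolvent.
  Dover: +75 → 75 < 100
No further insolvencies.

Arden, Dover, Elm, Morley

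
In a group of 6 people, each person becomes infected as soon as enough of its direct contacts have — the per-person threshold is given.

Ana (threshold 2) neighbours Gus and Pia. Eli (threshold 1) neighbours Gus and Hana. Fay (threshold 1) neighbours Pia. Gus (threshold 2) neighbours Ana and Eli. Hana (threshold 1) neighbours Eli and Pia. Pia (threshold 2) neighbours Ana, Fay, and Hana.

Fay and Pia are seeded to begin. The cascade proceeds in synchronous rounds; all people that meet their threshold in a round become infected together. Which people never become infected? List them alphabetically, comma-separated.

Round 1 — Fay, Pia become infected (initial).
Round 2 — checking thresholds:
  Ana: 1 of 2 neighbours < 2, below threshold.
  Hana: 1 of 2 neighbours ≥ 1, becomes infected.
Round 3 — checking thresholds:
  Ana: 1 of 2 neighbours < 2, below threshold.
  Eli: 1 of 2 neighbours ≥ 1, becomes infected.
Round 4 — no new infections; cascade stops.

Ana, Gus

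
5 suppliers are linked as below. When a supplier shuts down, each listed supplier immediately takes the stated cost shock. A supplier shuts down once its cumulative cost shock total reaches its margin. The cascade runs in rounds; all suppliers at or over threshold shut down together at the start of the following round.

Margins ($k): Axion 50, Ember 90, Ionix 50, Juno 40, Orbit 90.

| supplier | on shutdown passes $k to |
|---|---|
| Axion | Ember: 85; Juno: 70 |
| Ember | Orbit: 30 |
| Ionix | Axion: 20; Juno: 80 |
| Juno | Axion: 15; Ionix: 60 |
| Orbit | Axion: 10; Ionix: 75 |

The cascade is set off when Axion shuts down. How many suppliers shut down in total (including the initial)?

Round 1 — Axion shuts down (initial).
  Ember: +85 → 85 < 90
  Juno: +70 → 70 ≥ 40
Round 2 — Juno shuts down.
  Ionix: +60 → 60 ≥ 50
Round 3 — Ionix shuts down.
No further shutdowns.

3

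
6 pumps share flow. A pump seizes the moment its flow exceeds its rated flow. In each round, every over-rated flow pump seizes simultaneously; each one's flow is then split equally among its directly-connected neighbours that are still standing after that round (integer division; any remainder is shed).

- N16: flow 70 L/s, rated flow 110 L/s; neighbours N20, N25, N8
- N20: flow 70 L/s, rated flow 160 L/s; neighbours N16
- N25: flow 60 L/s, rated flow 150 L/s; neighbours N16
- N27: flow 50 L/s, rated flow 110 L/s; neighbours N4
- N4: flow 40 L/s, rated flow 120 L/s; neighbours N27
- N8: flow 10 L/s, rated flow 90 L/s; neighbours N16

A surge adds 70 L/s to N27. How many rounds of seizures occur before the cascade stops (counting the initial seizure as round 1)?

2

Round 1 — N27 at 120 > 110. N27 seizes.
  N27 sheds 120 L/s to N4: 120 each.
    N4: 40+120 = 160 > 120
Round 2 — N4 seizes.
  N4 sheds 160 L/s: no online neighbours, lost.
No further seizures.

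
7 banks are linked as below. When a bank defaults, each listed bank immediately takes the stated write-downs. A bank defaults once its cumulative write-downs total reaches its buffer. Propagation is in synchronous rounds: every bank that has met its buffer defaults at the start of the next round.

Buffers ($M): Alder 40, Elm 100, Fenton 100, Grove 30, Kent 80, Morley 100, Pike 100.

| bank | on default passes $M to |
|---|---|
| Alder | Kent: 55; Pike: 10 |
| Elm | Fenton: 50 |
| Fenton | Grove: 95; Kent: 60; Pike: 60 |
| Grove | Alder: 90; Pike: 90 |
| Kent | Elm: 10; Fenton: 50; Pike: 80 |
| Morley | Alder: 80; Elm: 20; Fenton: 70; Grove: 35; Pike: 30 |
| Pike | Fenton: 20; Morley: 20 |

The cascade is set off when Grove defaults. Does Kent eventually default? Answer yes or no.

no

Round 1 — Grove defaults (initial).
  Alder: +90 → 90 ≥ 40
  Pike: +90 → 90 < 100
Round 2 — Alder defaults.
  Kent: +55 → 55 < 80
  Pike: +10 → 100 ≥ 100
Round 3 — Pike defaults.
  Fenton: +20 → 20 < 100
  Morley: +20 → 20 < 100
No further defaults.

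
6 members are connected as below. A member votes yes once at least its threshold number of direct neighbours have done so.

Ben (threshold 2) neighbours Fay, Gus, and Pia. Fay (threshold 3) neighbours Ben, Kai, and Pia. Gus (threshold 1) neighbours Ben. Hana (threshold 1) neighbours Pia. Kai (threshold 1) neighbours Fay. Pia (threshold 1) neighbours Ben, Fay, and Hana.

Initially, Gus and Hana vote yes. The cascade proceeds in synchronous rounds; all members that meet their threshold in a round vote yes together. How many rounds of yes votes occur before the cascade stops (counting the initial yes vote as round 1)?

Round 1 — Gus, Hana vote yes (initial).
Round 2 — checking thresholds:
  Ben: 1 of 3 neighbours < 2, not yet.
  Pia: 1 of 3 neighbours ≥ 1, votes yes.
Round 3 — checking thresholds:
  Ben: 2 of 3 neighbours ≥ 2, votes yes.
  Fay: 1 of 3 neighbours < 3, not yet.
Round 4 — no new yes votes; cascade stops.

3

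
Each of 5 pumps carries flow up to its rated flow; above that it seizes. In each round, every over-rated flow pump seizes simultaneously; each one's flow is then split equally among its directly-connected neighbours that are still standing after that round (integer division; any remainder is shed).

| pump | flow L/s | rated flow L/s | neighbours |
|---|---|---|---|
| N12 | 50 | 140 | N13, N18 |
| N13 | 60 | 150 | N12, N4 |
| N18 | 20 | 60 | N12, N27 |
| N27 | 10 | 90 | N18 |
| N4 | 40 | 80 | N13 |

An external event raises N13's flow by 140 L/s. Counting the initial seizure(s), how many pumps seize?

5

Round 1 — N13 at 200 > 150. N13 seizes.
  N13 sheds 200 L/s to N12, N4: 100 each.
    N12: 50+100 = 150 > 140
    N4: 40+100 = 140 > 80
Round 2 — N12, N4 seize.
  N12 sheds 150 L/s to N18: 150 each.
    N18: 20+150 = 170 > 60
  N4 sheds 140 L/s: no online neighbours, lost.
Round 3 — N18 seizes.
  N18 sheds 170 L/s to N27: 170 each.
    N27: 10+170 = 180 > 90
Round 4 — N27 seizes.
  N27 sheds 180 L/s: no online neighbours, lost.
No further seizures.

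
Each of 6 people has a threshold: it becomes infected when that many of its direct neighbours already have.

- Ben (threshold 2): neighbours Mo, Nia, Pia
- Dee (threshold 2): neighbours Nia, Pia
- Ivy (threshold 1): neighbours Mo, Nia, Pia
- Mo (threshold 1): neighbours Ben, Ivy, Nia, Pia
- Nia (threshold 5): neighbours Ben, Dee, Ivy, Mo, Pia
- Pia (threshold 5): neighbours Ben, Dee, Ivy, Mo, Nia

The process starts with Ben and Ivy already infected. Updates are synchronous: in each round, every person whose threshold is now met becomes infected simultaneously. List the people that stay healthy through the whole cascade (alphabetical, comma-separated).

Round 1 — Ben, Ivy become infected (initial).
Round 2 — checking thresholds:
  Mo: 2 of 4 neighbours ≥ 1, becomes infected.
  Nia: 2 of 5 neighbours < 5, below threshold.
  Pia: 2 of 5 neighbours < 5, below threshold.
Round 3 — no new infections; cascade stops.

Dee, Nia, Pia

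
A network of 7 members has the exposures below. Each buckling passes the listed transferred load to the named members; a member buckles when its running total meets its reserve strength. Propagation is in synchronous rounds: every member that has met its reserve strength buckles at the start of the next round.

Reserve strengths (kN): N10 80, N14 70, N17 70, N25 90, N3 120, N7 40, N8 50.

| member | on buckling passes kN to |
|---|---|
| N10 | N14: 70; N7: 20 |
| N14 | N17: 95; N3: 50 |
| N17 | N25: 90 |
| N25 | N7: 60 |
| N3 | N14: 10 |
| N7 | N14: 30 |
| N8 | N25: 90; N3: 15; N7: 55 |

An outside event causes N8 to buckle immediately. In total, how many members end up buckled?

3

Round 1 — N8 buckles (initial).
  N25: +90 → 90 ≥ 90
  N3: +15 → 15 < 120
  N7: +55 → 55 ≥ 40
Round 2 — N25, N7 buckle.
  N14: +30 → 30 < 70
No further bucklings.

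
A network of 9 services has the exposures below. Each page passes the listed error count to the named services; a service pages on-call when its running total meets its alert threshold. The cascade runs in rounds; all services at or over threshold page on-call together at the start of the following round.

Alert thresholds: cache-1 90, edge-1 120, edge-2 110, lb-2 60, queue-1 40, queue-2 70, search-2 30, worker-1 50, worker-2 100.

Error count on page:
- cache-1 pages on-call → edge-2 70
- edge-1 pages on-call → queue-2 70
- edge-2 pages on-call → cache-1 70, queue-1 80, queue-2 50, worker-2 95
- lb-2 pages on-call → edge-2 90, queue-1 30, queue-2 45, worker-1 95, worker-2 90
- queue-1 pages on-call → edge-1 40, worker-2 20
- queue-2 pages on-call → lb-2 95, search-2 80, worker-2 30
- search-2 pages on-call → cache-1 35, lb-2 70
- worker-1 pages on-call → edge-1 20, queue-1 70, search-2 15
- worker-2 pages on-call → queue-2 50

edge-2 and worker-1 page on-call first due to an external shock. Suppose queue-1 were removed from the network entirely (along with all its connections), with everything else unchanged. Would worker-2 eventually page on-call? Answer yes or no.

With queue-1 removed:
Round 1 — edge-2, worker-1 page on-call (initial).
  cache-1: +70 → 70 < 90
  edge-1: +20 → 20 < 120
  queue-2: +50 → 50 < 70
  search-2: +15 → 15 < 30
  worker-2: +95 → 95 < 100
No further pages.

no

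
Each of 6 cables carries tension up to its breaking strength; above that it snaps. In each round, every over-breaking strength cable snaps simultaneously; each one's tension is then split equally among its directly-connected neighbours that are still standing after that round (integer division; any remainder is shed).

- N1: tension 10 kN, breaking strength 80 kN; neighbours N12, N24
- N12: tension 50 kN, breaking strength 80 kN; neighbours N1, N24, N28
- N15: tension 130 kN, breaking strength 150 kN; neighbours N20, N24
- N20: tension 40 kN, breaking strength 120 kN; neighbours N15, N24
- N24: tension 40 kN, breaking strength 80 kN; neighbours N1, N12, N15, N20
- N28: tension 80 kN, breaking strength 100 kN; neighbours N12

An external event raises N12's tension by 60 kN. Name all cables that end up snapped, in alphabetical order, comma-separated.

N12, N28

Round 1 — N12 at 110 > 80. N12 snaps.
  N12 sheds 110 kN to N1, N24, N28: 36 each (2 lost).
    N1: 10+36 = 46 ≤ 80
    N24: 40+36 = 76 ≤ 80
    N28: 80+36 = 116 > 100
Round 2 — N28 snaps.
  N28 sheds 116 kN: no online neighbours, lost.
No further breaks.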